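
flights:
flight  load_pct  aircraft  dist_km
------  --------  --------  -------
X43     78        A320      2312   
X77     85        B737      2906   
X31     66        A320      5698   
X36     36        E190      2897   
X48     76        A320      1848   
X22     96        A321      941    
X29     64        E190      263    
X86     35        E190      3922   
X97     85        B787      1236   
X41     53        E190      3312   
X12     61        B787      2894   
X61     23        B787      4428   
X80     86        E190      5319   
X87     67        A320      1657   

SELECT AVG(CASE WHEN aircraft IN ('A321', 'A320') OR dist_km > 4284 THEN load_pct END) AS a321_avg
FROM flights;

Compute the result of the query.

70.2857142857

flight=X43: ✓ → 78
flight=X77: ✗
flight=X31: ✓ → 66
flight=X36: ✗
flight=X48: ✓ → 76
flight=X22: ✓ → 96
flight=X29: ✗
flight=X86: ✗
flight=X97: ✗
flight=X41: ✗
flight=X12: ✗
flight=X61: ✓ → 23
flight=X80: ✓ → 86
flight=X87: ✓ → 67
a321_avg = (78 + 66 + 76 + 96 + 23 + 86 + 67) / 7 = 70.2857142857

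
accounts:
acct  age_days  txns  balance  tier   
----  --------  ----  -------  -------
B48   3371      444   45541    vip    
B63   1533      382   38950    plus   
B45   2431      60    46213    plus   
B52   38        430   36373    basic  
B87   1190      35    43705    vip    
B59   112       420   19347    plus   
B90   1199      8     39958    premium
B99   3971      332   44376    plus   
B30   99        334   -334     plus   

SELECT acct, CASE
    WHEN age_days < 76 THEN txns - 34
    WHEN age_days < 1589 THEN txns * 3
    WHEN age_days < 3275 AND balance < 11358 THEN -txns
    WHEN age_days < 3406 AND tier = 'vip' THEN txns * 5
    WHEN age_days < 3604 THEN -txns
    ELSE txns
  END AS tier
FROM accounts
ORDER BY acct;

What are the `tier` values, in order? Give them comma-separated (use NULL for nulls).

1002, -60, 2220, 396, 1260, 1146, 105, 24, 332

acct=B30: age_days < 1589 → 1002
acct=B45: age_days < 3604 → -60
acct=B48: age_days < 3406 AND tier = 'vip' → 2220
acct=B52: age_days < 76 → 396
acct=B59: age_days < 1589 → 1260
acct=B63: age_days < 1589 → 1146
acct=B87: age_days < 1589 → 105
acct=B90: age_days < 1589 → 24
acct=B99: ELSE → 332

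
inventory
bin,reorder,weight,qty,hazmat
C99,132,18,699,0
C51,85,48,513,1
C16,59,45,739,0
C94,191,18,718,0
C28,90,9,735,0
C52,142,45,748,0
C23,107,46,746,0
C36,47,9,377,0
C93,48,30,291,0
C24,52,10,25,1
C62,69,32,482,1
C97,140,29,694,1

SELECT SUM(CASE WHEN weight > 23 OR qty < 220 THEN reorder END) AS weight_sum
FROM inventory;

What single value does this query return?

bin=C99: ✗
bin=C51: ✓ → 85
bin=C16: ✓ → 59
bin=C94: ✗
bin=C28: ✗
bin=C52: ✓ → 142
bin=C23: ✓ → 107
bin=C36: ✗
bin=C93: ✓ → 48
bin=C24: ✓ → 52
bin=C62: ✓ → 69
bin=C97: ✓ → 140
weight_sum = 85 + 59 + 142 + 107 + 48 + 52 + 69 + 140 = 702

702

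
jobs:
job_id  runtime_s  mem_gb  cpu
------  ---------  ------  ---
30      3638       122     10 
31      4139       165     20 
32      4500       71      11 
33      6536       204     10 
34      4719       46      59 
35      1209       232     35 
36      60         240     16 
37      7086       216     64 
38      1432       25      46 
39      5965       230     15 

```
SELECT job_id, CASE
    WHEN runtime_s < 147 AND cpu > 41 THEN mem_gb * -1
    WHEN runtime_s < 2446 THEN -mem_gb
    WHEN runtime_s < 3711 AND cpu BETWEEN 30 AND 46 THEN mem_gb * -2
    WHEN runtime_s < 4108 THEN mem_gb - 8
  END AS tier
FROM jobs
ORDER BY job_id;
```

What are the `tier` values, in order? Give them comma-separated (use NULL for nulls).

job_id=30: runtime_s < 4108 → 114
job_id=31: (no match → NULL) → NULL
job_id=32: (no match → NULL) → NULL
job_id=33: (no match → NULL) → NULL
job_id=34: (no match → NULL) → NULL
job_id=35: runtime_s < 2446 → -232
job_id=36: runtime_s < 2446 → -240
job_id=37: (no match → NULL) → NULL
job_id=38: runtime_s < 2446 → -25
job_id=39: (no match → NULL) → NULL

114, NULL, NULL, NULL, NULL, -232, -240, NULL, -25, NULL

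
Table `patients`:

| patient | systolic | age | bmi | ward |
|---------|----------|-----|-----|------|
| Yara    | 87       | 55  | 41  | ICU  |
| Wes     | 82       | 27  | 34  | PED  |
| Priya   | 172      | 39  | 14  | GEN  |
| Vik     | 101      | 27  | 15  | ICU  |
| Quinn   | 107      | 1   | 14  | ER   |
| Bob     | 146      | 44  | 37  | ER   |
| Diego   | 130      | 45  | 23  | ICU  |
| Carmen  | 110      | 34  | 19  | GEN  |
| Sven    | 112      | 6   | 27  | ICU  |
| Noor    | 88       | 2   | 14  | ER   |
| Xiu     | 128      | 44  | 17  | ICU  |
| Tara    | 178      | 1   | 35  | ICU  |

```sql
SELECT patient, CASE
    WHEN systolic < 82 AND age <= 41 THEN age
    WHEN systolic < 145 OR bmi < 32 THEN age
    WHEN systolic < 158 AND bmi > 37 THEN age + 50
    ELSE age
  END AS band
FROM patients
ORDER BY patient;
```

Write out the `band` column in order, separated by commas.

44, 34, 45, 2, 39, 1, 6, 1, 27, 27, 44, 55

patient=Bob: ELSE → 44
patient=Carmen: systolic < 145 OR bmi < 32 → 34
patient=Diego: systolic < 145 OR bmi < 32 → 45
patient=Noor: systolic < 145 OR bmi < 32 → 2
patient=Priya: systolic < 145 OR bmi < 32 → 39
patient=Quinn: systolic < 145 OR bmi < 32 → 1
patient=Sven: systolic < 145 OR bmi < 32 → 6
patient=Tara: ELSE → 1
patient=Vik: systolic < 145 OR bmi < 32 → 27
patient=Wes: systolic < 145 OR bmi < 32 → 27
patient=Xiu: systolic < 145 OR bmi < 32 → 44
patient=Yara: systolic < 145 OR bmi < 32 → 55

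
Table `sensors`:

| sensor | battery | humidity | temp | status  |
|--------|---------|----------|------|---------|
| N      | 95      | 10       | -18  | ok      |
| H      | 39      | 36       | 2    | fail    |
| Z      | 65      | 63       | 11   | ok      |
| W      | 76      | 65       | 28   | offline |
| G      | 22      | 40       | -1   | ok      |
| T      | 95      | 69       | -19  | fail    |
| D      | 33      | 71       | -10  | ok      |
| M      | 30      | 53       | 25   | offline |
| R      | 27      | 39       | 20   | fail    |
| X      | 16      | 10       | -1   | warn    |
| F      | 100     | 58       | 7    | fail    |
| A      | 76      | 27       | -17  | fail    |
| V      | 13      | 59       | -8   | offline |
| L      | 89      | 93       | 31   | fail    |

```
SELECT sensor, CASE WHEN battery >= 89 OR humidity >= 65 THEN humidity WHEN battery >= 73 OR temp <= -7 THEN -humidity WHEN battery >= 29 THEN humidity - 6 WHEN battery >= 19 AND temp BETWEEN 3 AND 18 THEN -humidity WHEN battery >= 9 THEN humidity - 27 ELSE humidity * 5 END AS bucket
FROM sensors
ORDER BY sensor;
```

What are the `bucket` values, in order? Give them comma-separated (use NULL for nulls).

-27, 71, 58, 13, 30, 93, 47, 10, 12, 69, -59, 65, -17, 57

sensor=A: battery >= 73 OR temp <= -7 → -27
sensor=D: battery >= 89 OR humidity >= 65 → 71
sensor=F: battery >= 89 OR humidity >= 65 → 58
sensor=G: battery >= 9 → 13
sensor=H: battery >= 29 → 30
sensor=L: battery >= 89 OR humidity >= 65 → 93
sensor=M: battery >= 29 → 47
sensor=N: battery >= 89 OR humidity >= 65 → 10
sensor=R: battery >= 9 → 12
sensor=T: battery >= 89 OR humidity >= 65 → 69
sensor=V: battery >= 73 OR temp <= -7 → -59
sensor=W: battery >= 89 OR humidity >= 65 → 65
sensor=X: battery >= 9 → -17
sensor=Z: battery >= 29 → 57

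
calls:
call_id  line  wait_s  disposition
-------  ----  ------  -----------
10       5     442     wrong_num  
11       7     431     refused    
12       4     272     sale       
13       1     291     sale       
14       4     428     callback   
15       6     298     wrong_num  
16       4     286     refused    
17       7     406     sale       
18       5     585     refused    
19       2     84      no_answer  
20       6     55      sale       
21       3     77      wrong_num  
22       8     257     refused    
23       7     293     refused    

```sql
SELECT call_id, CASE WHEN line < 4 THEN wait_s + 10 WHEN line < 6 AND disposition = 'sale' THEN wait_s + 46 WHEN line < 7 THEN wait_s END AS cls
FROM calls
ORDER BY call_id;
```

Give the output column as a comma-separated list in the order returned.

call_id=10: line < 7 → 442
call_id=11: (no match → NULL) → NULL
call_id=12: line < 6 AND disposition = 'sale' → 318
call_id=13: line < 4 → 301
call_id=14: line < 7 → 428
call_id=15: line < 7 → 298
call_id=16: line < 7 → 286
call_id=17: (no match → NULL) → NULL
call_id=18: line < 7 → 585
call_id=19: line < 4 → 94
call_id=20: line < 7 → 55
call_id=21: line < 4 → 87
call_id=22: (no match → NULL) → NULL
call_id=23: (no match → NULL) → NULL

442, NULL, 318, 301, 428, 298, 286, NULL, 585, 94, 55, 87, NULL, NULL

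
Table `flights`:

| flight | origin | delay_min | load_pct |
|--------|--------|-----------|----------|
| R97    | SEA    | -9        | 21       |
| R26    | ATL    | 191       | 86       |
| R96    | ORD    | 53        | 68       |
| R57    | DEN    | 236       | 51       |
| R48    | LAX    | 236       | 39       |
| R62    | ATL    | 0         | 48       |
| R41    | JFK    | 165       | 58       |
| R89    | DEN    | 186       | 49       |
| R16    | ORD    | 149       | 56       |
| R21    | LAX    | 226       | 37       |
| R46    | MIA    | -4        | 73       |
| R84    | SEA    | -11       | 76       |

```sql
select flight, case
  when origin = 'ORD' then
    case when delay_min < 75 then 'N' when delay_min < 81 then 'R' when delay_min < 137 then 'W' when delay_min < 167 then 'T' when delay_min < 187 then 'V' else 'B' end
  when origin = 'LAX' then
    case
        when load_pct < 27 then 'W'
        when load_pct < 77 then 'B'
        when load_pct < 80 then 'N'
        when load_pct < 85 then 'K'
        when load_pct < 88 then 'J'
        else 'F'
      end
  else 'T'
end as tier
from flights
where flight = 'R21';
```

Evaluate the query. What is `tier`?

B

flight = R21: origin=LAX, delay_min=226, load_pct=37.
origin='LAX' → inner[load_pct < 77] → B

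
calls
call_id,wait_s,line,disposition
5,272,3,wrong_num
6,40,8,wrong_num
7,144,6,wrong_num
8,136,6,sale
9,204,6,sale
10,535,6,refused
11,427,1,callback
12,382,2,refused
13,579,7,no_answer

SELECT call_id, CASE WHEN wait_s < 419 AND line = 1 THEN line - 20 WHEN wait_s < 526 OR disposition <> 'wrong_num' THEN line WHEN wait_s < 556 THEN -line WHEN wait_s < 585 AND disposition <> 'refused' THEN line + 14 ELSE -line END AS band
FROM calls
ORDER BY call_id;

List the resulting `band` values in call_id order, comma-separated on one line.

call_id=5: wait_s < 526 OR disposition <> 'wrong_num' → 3
call_id=6: wait_s < 526 OR disposition <> 'wrong_num' → 8
call_id=7: wait_s < 526 OR disposition <> 'wrong_num' → 6
call_id=8: wait_s < 526 OR disposition <> 'wrong_num' → 6
call_id=9: wait_s < 526 OR disposition <> 'wrong_num' → 6
call_id=10: wait_s < 526 OR disposition <> 'wrong_num' → 6
call_id=11: wait_s < 526 OR disposition <> 'wrong_num' → 1
call_id=12: wait_s < 526 OR disposition <> 'wrong_num' → 2
call_id=13: wait_s < 526 OR disposition <> 'wrong_num' → 7

3, 8, 6, 6, 6, 6, 1, 2, 7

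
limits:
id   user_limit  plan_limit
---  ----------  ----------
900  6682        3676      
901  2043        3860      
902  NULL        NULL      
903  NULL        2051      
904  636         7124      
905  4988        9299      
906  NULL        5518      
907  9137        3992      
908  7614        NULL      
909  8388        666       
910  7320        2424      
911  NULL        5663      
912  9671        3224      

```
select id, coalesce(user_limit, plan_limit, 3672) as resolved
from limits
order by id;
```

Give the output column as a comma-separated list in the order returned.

6682, 2043, 3672, 2051, 636, 4988, 5518, 9137, 7614, 8388, 7320, 5663, 9671

id=900: user_limit=6682 → 6682
id=901: user_limit=2043 → 2043
id=902: user_limit=NULL, plan_limit=NULL, → literal 3672 → 3672
id=903: user_limit=NULL, plan_limit=2051 → 2051
id=904: user_limit=636 → 636
id=905: user_limit=4988 → 4988
id=906: user_limit=NULL, plan_limit=5518 → 5518
id=907: user_limit=9137 → 9137
id=908: user_limit=7614 → 7614
id=909: user_limit=8388 → 8388
id=910: user_limit=7320 → 7320
id=911: user_limit=NULL, plan_limit=5663 → 5663
id=912: user_limit=9671 → 9671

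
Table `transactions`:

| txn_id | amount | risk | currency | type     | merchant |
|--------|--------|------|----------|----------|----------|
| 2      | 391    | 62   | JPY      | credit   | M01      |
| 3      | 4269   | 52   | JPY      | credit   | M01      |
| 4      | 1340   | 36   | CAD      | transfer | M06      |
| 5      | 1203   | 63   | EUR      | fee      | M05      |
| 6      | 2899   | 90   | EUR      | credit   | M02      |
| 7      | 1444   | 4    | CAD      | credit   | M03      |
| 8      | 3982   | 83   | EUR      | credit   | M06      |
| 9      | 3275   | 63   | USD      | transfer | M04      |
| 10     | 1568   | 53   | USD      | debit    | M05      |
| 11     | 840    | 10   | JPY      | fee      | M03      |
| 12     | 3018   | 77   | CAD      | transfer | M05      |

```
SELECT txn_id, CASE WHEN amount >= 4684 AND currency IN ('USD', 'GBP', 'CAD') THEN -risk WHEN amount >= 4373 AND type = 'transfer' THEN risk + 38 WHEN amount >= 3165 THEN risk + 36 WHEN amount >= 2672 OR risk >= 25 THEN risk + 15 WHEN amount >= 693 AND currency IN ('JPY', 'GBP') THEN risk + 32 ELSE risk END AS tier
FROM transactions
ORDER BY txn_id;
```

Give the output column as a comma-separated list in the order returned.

txn_id=2: amount >= 2672 OR risk >= 25 → 77
txn_id=3: amount >= 3165 → 88
txn_id=4: amount >= 2672 OR risk >= 25 → 51
txn_id=5: amount >= 2672 OR risk >= 25 → 78
txn_id=6: amount >= 2672 OR risk >= 25 → 105
txn_id=7: ELSE → 4
txn_id=8: amount >= 3165 → 119
txn_id=9: amount >= 3165 → 99
txn_id=10: amount >= 2672 OR risk >= 25 → 68
txn_id=11: amount >= 693 AND currency IN ('JPY', 'GBP') → 42
txn_id=12: amount >= 2672 OR risk >= 25 → 92

77, 88, 51, 78, 105, 4, 119, 99, 68, 42, 92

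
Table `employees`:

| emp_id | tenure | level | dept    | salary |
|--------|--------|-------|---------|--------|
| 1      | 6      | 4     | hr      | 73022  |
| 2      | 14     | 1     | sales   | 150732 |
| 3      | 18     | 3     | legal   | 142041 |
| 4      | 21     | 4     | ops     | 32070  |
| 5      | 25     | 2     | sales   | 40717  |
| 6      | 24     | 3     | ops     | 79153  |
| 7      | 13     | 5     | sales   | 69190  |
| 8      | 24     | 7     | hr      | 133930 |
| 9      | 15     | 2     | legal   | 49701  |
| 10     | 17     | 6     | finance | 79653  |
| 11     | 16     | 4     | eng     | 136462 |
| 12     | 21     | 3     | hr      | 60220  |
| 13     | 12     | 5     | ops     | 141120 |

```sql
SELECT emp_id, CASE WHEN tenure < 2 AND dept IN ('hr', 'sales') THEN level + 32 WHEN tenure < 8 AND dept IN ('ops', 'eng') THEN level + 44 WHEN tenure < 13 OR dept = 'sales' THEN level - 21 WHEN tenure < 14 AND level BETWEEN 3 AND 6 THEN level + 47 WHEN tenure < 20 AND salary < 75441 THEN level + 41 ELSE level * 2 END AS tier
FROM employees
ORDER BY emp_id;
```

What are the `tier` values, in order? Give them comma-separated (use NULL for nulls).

-17, -20, 6, 8, -19, 6, -16, 14, 43, 12, 8, 6, -16

emp_id=1: tenure < 13 OR dept = 'sales' → -17
emp_id=2: tenure < 13 OR dept = 'sales' → -20
emp_id=3: ELSE → 6
emp_id=4: ELSE → 8
emp_id=5: tenure < 13 OR dept = 'sales' → -19
emp_id=6: ELSE → 6
emp_id=7: tenure < 13 OR dept = 'sales' → -16
emp_id=8: ELSE → 14
emp_id=9: tenure < 20 AND salary < 75441 → 43
emp_id=10: ELSE → 12
emp_id=11: ELSE → 8
emp_id=12: ELSE → 6
emp_id=13: tenure < 13 OR dept = 'sales' → -16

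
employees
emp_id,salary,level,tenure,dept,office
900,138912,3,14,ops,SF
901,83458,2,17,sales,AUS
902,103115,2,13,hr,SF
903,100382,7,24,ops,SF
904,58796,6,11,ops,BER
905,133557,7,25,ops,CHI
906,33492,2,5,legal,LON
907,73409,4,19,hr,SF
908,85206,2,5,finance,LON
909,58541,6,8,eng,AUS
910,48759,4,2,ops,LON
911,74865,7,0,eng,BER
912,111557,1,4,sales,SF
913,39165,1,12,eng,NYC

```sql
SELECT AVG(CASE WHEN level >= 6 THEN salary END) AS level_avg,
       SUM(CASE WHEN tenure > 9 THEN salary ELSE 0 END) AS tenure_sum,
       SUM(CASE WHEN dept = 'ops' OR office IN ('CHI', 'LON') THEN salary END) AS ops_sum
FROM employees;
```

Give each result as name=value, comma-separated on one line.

[level_avg: level >= 6]
emp_id=900: ✗
emp_id=901: ✗
emp_id=902: ✗
emp_id=903: ✓ → 100382
emp_id=904: ✓ → 58796
emp_id=905: ✓ → 133557
emp_id=906: ✗
emp_id=907: ✗
emp_id=908: ✗
emp_id=909: ✓ → 58541
emp_id=910: ✗
emp_id=911: ✓ → 74865
emp_id=912: ✗
emp_id=913: ✗
level_avg = (100382 + 58796 + 133557 + 58541 + 74865) / 5 = 85228.2
—
[tenure_sum: tenure > 9]
emp_id=900: ✓ → 138912
emp_id=901: ✓ → 83458
emp_id=902: ✓ → 103115
emp_id=903: ✓ → 100382
emp_id=904: ✓ → 58796
emp_id=905: ✓ → 133557
emp_id=906: ✗
emp_id=907: ✓ → 73409
emp_id=908: ✗
emp_id=909: ✗
emp_id=910: ✗
emp_id=911: ✗
emp_id=912: ✗
emp_id=913: ✓ → 39165
tenure_sum = 138912 + 83458 + 103115 + 100382 + 58796 + 133557 + 73409 + 39165 = 730794
—
[ops_sum: dept = 'ops' OR office IN ('CHI', 'LON')]
emp_id=900: ✓ → 138912
emp_id=901: ✗
emp_id=902: ✗
emp_id=903: ✓ → 100382
emp_id=904: ✓ → 58796
emp_id=905: ✓ → 133557
emp_id=906: ✓ → 33492
emp_id=907: ✗
emp_id=908: ✓ → 85206
emp_id=909: ✗
emp_id=910: ✓ → 48759
emp_id=911: ✗
emp_id=912: ✗
emp_id=913: ✗
ops_sum = 138912 + 100382 + 58796 + 133557 + 33492 + 85206 + 48759 = 599104

level_avg=85228.2, tenure_sum=730794, ops_sum=599104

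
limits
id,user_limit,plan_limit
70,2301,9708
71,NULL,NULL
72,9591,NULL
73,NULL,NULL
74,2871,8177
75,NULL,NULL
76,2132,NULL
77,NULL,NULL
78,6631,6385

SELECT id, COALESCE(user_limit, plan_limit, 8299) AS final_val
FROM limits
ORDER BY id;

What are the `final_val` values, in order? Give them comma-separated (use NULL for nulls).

2301, 8299, 9591, 8299, 2871, 8299, 2132, 8299, 6631

id=70: user_limit=2301 → 2301
id=71: user_limit=NULL, plan_limit=NULL, → literal 8299 → 8299
id=72: user_limit=9591 → 9591
id=73: user_limit=NULL, plan_limit=NULL, → literal 8299 → 8299
id=74: user_limit=2871 → 2871
id=75: user_limit=NULL, plan_limit=NULL, → literal 8299 → 8299
id=76: user_limit=2132 → 2132
id=77: user_limit=NULL, plan_limit=NULL, → literal 8299 → 8299
id=78: user_limit=6631 → 6631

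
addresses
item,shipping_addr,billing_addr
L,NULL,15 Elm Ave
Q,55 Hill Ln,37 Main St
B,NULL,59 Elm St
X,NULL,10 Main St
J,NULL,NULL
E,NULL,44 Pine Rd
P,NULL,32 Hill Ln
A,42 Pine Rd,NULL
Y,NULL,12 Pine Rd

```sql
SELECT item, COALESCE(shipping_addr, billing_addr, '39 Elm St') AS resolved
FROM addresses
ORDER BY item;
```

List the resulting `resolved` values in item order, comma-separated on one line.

item=A: shipping_addr=42 Pine Rd → 42 Pine Rd
item=B: shipping_addr=NULL, billing_addr=59 Elm St → 59 Elm St
item=E: shipping_addr=NULL, billing_addr=44 Pine Rd → 44 Pine Rd
item=J: shipping_addr=NULL, billing_addr=NULL, → literal 39 Elm St → 39 Elm St
item=L: shipping_addr=NULL, billing_addr=15 Elm Ave → 15 Elm Ave
item=P: shipping_addr=NULL, billing_addr=32 Hill Ln → 32 Hill Ln
item=Q: shipping_addr=55 Hill Ln → 55 Hill Ln
item=X: shipping_addr=NULL, billing_addr=10 Main St → 10 Main St
item=Y: shipping_addr=NULL, billing_addr=12 Pine Rd → 12 Pine Rd

42 Pine Rd, 59 Elm St, 44 Pine Rd, 39 Elm St, 15 Elm Ave, 32 Hill Ln, 55 Hill Ln, 10 Main St, 12 Pine Rd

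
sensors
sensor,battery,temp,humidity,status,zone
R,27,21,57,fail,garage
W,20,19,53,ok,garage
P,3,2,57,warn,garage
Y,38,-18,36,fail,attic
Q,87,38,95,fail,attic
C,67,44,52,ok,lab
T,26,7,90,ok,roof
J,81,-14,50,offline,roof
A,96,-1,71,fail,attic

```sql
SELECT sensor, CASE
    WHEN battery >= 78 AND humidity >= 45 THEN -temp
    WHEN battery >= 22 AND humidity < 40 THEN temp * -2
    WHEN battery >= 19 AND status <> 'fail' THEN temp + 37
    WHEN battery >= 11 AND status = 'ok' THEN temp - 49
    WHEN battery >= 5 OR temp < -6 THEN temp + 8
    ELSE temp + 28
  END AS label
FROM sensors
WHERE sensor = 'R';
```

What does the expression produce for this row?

sensor = R: battery=27, temp=21, humidity=57, status=fail, zone=garage.
battery >= 78 AND humidity >= 45 → false
battery >= 22 AND humidity < 40 → false
battery >= 19 AND status <> 'fail' → false
battery >= 11 AND status = 'ok' → false
battery >= 5 OR temp < -6 → true → 29

29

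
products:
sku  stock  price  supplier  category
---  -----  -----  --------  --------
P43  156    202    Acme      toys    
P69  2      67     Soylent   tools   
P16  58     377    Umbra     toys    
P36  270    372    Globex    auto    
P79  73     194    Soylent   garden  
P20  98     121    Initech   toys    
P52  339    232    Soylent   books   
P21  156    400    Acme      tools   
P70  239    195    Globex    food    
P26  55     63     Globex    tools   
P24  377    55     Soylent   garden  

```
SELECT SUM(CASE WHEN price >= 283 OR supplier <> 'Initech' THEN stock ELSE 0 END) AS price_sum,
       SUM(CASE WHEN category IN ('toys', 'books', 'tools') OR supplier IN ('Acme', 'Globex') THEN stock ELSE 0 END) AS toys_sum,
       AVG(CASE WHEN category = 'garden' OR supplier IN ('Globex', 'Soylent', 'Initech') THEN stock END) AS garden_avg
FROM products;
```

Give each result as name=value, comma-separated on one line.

[price_sum: price >= 283 OR supplier <> 'Initech']
sku=P43: ✓ → 156
sku=P69: ✓ → 2
sku=P16: ✓ → 58
sku=P36: ✓ → 270
sku=P79: ✓ → 73
sku=P20: ✗
sku=P52: ✓ → 339
sku=P21: ✓ → 156
sku=P70: ✓ → 239
sku=P26: ✓ → 55
sku=P24: ✓ → 377
price_sum = 156 + 2 + 58 + 270 + 73 + 339 + 156 + 239 + 55 + 377 = 1725
—
[toys_sum: category IN ('toys', 'books', 'tools') OR supplier IN ('Acme', 'Globex')]
sku=P43: ✓ → 156
sku=P69: ✓ → 2
sku=P16: ✓ → 58
sku=P36: ✓ → 270
sku=P79: ✗
sku=P20: ✓ → 98
sku=P52: ✓ → 339
sku=P21: ✓ → 156
sku=P70: ✓ → 239
sku=P26: ✓ → 55
sku=P24: ✗
toys_sum = 156 + 2 + 58 + 270 + 98 + 339 + 156 + 239 + 55 = 1373
—
[garden_avg: category = 'garden' OR supplier IN ('Globex', 'Soylent', 'Initech')]
sku=P43: ✗
sku=P69: ✓ → 2
sku=P16: ✗
sku=P36: ✓ → 270
sku=P79: ✓ → 73
sku=P20: ✓ → 98
sku=P52: ✓ → 339
sku=P21: ✗
sku=P70: ✓ → 239
sku=P26: ✓ → 55
sku=P24: ✓ → 377
garden_avg = (2 + 270 + 73 + 98 + 339 + 239 + 55 + 377) / 8 = 181.625

price_sum=1725, toys_sum=1373, garden_avg=181.625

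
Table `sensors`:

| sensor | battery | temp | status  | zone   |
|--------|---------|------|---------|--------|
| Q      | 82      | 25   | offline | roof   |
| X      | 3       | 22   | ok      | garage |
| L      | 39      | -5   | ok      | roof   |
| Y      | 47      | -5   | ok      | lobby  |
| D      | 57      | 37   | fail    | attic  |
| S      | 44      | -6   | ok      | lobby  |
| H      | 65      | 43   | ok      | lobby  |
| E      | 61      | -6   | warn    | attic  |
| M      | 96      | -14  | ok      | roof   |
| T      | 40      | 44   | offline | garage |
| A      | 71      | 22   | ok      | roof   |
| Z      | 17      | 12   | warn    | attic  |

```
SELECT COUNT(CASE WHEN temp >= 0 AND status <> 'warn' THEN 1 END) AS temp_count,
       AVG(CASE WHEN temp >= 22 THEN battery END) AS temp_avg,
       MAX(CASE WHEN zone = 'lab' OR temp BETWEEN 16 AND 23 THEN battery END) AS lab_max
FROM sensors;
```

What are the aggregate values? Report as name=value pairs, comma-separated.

[temp_count: temp >= 0 AND status <> 'warn']
sensor=Q: ✓ → 1
sensor=X: ✓ → 1
sensor=L: ✗
sensor=Y: ✗
sensor=D: ✓ → 1
sensor=S: ✗
sensor=H: ✓ → 1
sensor=E: ✗
sensor=M: ✗
sensor=T: ✓ → 1
sensor=A: ✓ → 1
sensor=Z: ✗
temp_count = COUNT(1, 1, 1, 1, 1, 1) = 6
—
[temp_avg: temp >= 22]
sensor=Q: ✓ → 82
sensor=X: ✓ → 3
sensor=L: ✗
sensor=Y: ✗
sensor=D: ✓ → 57
sensor=S: ✗
sensor=H: ✓ → 65
sensor=E: ✗
sensor=M: ✗
sensor=T: ✓ → 40
sensor=A: ✓ → 71
sensor=Z: ✗
temp_avg = (82 + 3 + 57 + 65 + 40 + 71) / 6 = 53
—
[lab_max: zone = 'lab' OR temp BETWEEN 16 AND 23]
sensor=Q: ✗
sensor=X: ✓ → 3
sensor=L: ✗
sensor=Y: ✗
sensor=D: ✗
sensor=S: ✗
sensor=H: ✗
sensor=E: ✗
sensor=M: ✗
sensor=T: ✗
sensor=A: ✓ → 71
sensor=Z: ✗
lab_max = MAX(3, 71) = 71

temp_count=6, temp_avg=53, lab_max=71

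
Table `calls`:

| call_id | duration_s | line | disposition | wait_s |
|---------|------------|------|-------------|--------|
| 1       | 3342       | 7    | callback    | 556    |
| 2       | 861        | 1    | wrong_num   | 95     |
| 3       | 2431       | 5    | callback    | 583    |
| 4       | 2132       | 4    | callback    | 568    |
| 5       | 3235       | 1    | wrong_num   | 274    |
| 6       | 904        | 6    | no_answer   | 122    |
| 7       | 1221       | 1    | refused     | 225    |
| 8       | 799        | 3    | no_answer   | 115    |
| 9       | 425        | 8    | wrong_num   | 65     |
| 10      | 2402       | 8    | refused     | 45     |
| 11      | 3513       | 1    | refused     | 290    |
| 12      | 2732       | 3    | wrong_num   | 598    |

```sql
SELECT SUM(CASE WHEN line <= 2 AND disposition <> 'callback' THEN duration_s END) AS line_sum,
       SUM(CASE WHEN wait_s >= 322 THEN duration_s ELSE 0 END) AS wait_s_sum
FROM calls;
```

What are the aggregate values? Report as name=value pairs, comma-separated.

line_sum=8830, wait_s_sum=10637

[line_sum: line <= 2 AND disposition <> 'callback']
call_id=1: ✗
call_id=2: ✓ → 861
call_id=3: ✗
call_id=4: ✗
call_id=5: ✓ → 3235
call_id=6: ✗
call_id=7: ✓ → 1221
call_id=8: ✗
call_id=9: ✗
call_id=10: ✗
call_id=11: ✓ → 3513
call_id=12: ✗
line_sum = 861 + 3235 + 1221 + 3513 = 8830
—
[wait_s_sum: wait_s >= 322]
call_id=1: ✓ → 3342
call_id=2: ✗
call_id=3: ✓ → 2431
call_id=4: ✓ → 2132
call_id=5: ✗
call_id=6: ✗
call_id=7: ✗
call_id=8: ✗
call_id=9: ✗
call_id=10: ✗
call_id=11: ✗
call_id=12: ✓ → 2732
wait_s_sum = 3342 + 2431 + 2132 + 2732 = 10637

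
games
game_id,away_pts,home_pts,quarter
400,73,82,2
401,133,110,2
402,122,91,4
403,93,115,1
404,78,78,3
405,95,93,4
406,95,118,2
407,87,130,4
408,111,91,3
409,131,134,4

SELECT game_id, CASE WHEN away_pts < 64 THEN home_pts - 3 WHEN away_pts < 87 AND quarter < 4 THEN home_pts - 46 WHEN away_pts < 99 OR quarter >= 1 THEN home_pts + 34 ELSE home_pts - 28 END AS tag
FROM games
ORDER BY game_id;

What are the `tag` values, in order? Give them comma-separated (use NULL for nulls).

36, 144, 125, 149, 32, 127, 152, 164, 125, 168

game_id=400: away_pts < 87 AND quarter < 4 → 36
game_id=401: away_pts < 99 OR quarter >= 1 → 144
game_id=402: away_pts < 99 OR quarter >= 1 → 125
game_id=403: away_pts < 99 OR quarter >= 1 → 149
game_id=404: away_pts < 87 AND quarter < 4 → 32
game_id=405: away_pts < 99 OR quarter >= 1 → 127
game_id=406: away_pts < 99 OR quarter >= 1 → 152
game_id=407: away_pts < 99 OR quarter >= 1 → 164
game_id=408: away_pts < 99 OR quarter >= 1 → 125
game_id=409: away_pts < 99 OR quarter >= 1 → 168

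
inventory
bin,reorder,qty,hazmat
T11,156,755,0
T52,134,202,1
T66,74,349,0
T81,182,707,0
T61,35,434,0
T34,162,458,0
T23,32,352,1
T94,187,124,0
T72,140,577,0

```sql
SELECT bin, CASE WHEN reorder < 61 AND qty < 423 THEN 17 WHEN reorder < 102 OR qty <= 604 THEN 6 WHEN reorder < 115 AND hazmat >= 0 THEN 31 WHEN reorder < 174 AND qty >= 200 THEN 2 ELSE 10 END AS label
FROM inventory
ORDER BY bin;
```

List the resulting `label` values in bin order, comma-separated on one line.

2, 17, 6, 6, 6, 6, 6, 10, 6

bin=T11: reorder < 174 AND qty >= 200 → 2
bin=T23: reorder < 61 AND qty < 423 → 17
bin=T34: reorder < 102 OR qty <= 604 → 6
bin=T52: reorder < 102 OR qty <= 604 → 6
bin=T61: reorder < 102 OR qty <= 604 → 6
bin=T66: reorder < 102 OR qty <= 604 → 6
bin=T72: reorder < 102 OR qty <= 604 → 6
bin=T81: ELSE → 10
bin=T94: reorder < 102 OR qty <= 604 → 6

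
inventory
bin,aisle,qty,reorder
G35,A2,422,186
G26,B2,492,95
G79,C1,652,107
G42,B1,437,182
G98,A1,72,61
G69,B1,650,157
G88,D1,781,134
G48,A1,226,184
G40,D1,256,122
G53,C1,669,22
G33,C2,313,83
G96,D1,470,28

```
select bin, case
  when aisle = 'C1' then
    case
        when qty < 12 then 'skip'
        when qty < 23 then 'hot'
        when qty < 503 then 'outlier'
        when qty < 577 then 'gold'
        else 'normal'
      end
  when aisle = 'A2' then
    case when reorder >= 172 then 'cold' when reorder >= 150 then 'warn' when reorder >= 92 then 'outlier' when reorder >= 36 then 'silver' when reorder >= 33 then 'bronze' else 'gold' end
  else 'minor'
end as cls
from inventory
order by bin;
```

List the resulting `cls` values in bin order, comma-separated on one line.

bin=G26: aisle='B2' → outer ELSE → minor
bin=G33: aisle='C2' → outer ELSE → minor
bin=G35: aisle='A2' → inner[reorder >= 172] → cold
bin=G40: aisle='D1' → outer ELSE → minor
bin=G42: aisle='B1' → outer ELSE → minor
bin=G48: aisle='A1' → outer ELSE → minor
bin=G53: aisle='C1' → inner[ELSE] → normal
bin=G69: aisle='B1' → outer ELSE → minor
bin=G79: aisle='C1' → inner[ELSE] → normal
bin=G88: aisle='D1' → outer ELSE → minor
bin=G96: aisle='D1' → outer ELSE → minor
bin=G98: aisle='A1' → outer ELSE → minor

minor, minor, cold, minor, minor, minor, normal, minor, normal, minor, minor, minor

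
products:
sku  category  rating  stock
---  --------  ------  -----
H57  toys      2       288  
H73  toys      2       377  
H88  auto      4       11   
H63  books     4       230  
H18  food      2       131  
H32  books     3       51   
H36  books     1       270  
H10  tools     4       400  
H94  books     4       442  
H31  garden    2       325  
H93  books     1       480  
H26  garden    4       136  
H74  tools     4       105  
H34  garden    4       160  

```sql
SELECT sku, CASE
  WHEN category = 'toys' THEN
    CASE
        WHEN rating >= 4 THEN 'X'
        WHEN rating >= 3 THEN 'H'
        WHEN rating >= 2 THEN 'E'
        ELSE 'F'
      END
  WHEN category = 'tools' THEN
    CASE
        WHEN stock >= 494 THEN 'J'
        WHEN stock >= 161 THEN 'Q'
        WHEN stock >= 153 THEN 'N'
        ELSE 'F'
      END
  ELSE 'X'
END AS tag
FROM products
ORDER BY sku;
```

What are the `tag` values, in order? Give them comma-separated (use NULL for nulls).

Q, X, X, X, X, X, X, E, X, E, F, X, X, X

sku=H10: category='tools' → inner[stock >= 161] → Q
sku=H18: category='food' → outer ELSE → X
sku=H26: category='garden' → outer ELSE → X
sku=H31: category='garden' → outer ELSE → X
sku=H32: category='books' → outer ELSE → X
sku=H34: category='garden' → outer ELSE → X
sku=H36: category='books' → outer ELSE → X
sku=H57: category='toys' → inner[rating >= 2] → E
sku=H63: category='books' → outer ELSE → X
sku=H73: category='toys' → inner[rating >= 2] → E
sku=H74: category='tools' → inner[ELSE] → F
sku=H88: category='auto' → outer ELSE → X
sku=H93: category='books' → outer ELSE → X
sku=H94: category='books' → outer ELSE → X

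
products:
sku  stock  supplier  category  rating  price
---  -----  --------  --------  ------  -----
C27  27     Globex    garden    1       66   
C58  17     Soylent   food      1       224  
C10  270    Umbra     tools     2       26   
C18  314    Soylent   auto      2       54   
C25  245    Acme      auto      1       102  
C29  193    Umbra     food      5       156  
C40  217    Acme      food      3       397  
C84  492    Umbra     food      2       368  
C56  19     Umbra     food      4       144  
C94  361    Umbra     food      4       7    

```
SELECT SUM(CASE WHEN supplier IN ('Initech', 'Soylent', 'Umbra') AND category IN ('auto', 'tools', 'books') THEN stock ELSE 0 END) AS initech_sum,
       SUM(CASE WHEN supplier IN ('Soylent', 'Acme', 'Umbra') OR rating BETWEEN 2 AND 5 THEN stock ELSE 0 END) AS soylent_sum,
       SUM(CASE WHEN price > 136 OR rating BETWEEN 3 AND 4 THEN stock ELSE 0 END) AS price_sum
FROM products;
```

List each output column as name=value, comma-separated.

initech_sum=584, soylent_sum=2128, price_sum=1299

[initech_sum: supplier IN ('Initech', 'Soylent', 'Umbra') AND category IN ('auto', 'tools', 'books')]
sku=C27: ✗
sku=C58: ✗
sku=C10: ✓ → 270
sku=C18: ✓ → 314
sku=C25: ✗
sku=C29: ✗
sku=C40: ✗
sku=C84: ✗
sku=C56: ✗
sku=C94: ✗
initech_sum = 270 + 314 = 584
—
[soylent_sum: supplier IN ('Soylent', 'Acme', 'Umbra') OR rating BETWEEN 2 AND 5]
sku=C27: ✗
sku=C58: ✓ → 17
sku=C10: ✓ → 270
sku=C18: ✓ → 314
sku=C25: ✓ → 245
sku=C29: ✓ → 193
sku=C40: ✓ → 217
sku=C84: ✓ → 492
sku=C56: ✓ → 19
sku=C94: ✓ → 361
soylent_sum = 17 + 270 + 314 + 245 + 193 + 217 + 492 + 19 + 361 = 2128
—
[price_sum: price > 136 OR rating BETWEEN 3 AND 4]
sku=C27: ✗
sku=C58: ✓ → 17
sku=C10: ✗
sku=C18: ✗
sku=C25: ✗
sku=C29: ✓ → 193
sku=C40: ✓ → 217
sku=C84: ✓ → 492
sku=C56: ✓ → 19
sku=C94: ✓ → 361
price_sum = 17 + 193 + 217 + 492 + 19 + 361 = 1299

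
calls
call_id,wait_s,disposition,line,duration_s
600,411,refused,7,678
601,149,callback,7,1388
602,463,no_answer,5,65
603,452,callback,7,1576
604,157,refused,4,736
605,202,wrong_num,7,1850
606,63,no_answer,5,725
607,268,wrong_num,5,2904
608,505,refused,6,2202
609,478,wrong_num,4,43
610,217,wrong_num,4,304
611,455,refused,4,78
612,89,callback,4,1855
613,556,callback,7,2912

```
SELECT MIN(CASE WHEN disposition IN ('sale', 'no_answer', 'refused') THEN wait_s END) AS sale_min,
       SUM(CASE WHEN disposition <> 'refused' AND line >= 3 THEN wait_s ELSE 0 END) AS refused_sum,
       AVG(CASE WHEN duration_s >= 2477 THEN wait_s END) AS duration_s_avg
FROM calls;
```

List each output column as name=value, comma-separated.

[sale_min: disposition IN ('sale', 'no_answer', 'refused')]
call_id=600: ✓ → 411
call_id=601: ✗
call_id=602: ✓ → 463
call_id=603: ✗
call_id=604: ✓ → 157
call_id=605: ✗
call_id=606: ✓ → 63
call_id=607: ✗
call_id=608: ✓ → 505
call_id=609: ✗
call_id=610: ✗
call_id=611: ✓ → 455
call_id=612: ✗
call_id=613: ✗
sale_min = MIN(411, 463, 157, 63, 505, 455) = 63
—
[refused_sum: disposition <> 'refused' AND line >= 3]
call_id=600: ✗
call_id=601: ✓ → 149
call_id=602: ✓ → 463
call_id=603: ✓ → 452
call_id=604: ✗
call_id=605: ✓ → 202
call_id=606: ✓ → 63
call_id=607: ✓ → 268
call_id=608: ✗
call_id=609: ✓ → 478
call_id=610: ✓ → 217
call_id=611: ✗
call_id=612: ✓ → 89
call_id=613: ✓ → 556
refused_sum = 149 + 463 + 452 + 202 + 63 + 268 + 478 + 217 + 89 + 556 = 2937
—
[duration_s_avg: duration_s >= 2477]
call_id=600: ✗
call_id=601: ✗
call_id=602: ✗
call_id=603: ✗
call_id=604: ✗
call_id=605: ✗
call_id=606: ✗
call_id=607: ✓ → 268
call_id=608: ✗
call_id=609: ✗
call_id=610: ✗
call_id=611: ✗
call_id=612: ✗
call_id=613: ✓ → 556
duration_s_avg = (268 + 556) / 2 = 412

sale_min=63, refused_sum=2937, duration_s_avg=412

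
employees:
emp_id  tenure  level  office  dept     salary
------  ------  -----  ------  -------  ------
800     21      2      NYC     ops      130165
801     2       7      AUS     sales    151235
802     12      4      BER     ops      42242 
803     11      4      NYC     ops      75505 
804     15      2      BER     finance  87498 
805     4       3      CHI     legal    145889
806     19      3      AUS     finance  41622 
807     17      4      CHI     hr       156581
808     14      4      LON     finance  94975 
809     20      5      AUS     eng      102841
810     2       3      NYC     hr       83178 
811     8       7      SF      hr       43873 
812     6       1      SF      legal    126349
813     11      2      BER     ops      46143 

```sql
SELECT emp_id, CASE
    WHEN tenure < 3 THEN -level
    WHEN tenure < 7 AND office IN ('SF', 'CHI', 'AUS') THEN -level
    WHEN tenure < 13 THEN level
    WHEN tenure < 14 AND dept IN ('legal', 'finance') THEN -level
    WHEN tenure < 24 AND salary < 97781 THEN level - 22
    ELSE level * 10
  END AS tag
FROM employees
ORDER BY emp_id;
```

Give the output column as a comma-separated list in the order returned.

emp_id=800: ELSE → 20
emp_id=801: tenure < 3 → -7
emp_id=802: tenure < 13 → 4
emp_id=803: tenure < 13 → 4
emp_id=804: tenure < 24 AND salary < 97781 → -20
emp_id=805: tenure < 7 AND office IN ('SF', 'CHI', 'AUS') → -3
emp_id=806: tenure < 24 AND salary < 97781 → -19
emp_id=807: ELSE → 40
emp_id=808: tenure < 24 AND salary < 97781 → -18
emp_id=809: ELSE → 50
emp_id=810: tenure < 3 → -3
emp_id=811: tenure < 13 → 7
emp_id=812: tenure < 7 AND office IN ('SF', 'CHI', 'AUS') → -1
emp_id=813: tenure < 13 → 2

20, -7, 4, 4, -20, -3, -19, 40, -18, 50, -3, 7, -1, 2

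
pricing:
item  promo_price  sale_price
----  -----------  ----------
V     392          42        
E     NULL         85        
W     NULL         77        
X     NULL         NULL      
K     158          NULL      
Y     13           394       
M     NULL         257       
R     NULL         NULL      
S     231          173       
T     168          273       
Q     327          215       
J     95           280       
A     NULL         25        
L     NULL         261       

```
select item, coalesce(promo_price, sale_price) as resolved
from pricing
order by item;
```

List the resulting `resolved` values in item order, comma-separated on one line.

item=A: promo_price=NULL, sale_price=25 → 25
item=E: promo_price=NULL, sale_price=85 → 85
item=J: promo_price=95 → 95
item=K: promo_price=158 → 158
item=L: promo_price=NULL, sale_price=261 → 261
item=M: promo_price=NULL, sale_price=257 → 257
item=Q: promo_price=327 → 327
item=R: promo_price=NULL, sale_price=NULL (all NULL) → NULL
item=S: promo_price=231 → 231
item=T: promo_price=168 → 168
item=V: promo_price=392 → 392
item=W: promo_price=NULL, sale_price=77 → 77
item=X: promo_price=NULL, sale_price=NULL (all NULL) → NULL
item=Y: promo_price=13 → 13

25, 85, 95, 158, 261, 257, 327, NULL, 231, 168, 392, 77, NULL, 13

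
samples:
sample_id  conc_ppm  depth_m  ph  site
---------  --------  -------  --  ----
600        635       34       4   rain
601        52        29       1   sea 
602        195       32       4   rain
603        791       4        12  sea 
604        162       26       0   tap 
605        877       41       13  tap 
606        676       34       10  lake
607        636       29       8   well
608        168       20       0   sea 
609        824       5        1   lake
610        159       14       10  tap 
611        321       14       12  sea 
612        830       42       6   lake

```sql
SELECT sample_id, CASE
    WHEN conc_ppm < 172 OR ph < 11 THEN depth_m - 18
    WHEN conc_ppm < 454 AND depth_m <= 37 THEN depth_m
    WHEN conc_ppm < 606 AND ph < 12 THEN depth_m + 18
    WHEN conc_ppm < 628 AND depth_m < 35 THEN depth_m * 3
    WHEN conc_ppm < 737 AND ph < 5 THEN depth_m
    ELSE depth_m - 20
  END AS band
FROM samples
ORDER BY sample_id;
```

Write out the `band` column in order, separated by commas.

16, 11, 14, -16, 8, 21, 16, 11, 2, -13, -4, 14, 24

sample_id=600: conc_ppm < 172 OR ph < 11 → 16
sample_id=601: conc_ppm < 172 OR ph < 11 → 11
sample_id=602: conc_ppm < 172 OR ph < 11 → 14
sample_id=603: ELSE → -16
sample_id=604: conc_ppm < 172 OR ph < 11 → 8
sample_id=605: ELSE → 21
sample_id=606: conc_ppm < 172 OR ph < 11 → 16
sample_id=607: conc_ppm < 172 OR ph < 11 → 11
sample_id=608: conc_ppm < 172 OR ph < 11 → 2
sample_id=609: conc_ppm < 172 OR ph < 11 → -13
sample_id=610: conc_ppm < 172 OR ph < 11 → -4
sample_id=611: conc_ppm < 454 AND depth_m <= 37 → 14
sample_id=612: conc_ppm < 172 OR ph < 11 → 24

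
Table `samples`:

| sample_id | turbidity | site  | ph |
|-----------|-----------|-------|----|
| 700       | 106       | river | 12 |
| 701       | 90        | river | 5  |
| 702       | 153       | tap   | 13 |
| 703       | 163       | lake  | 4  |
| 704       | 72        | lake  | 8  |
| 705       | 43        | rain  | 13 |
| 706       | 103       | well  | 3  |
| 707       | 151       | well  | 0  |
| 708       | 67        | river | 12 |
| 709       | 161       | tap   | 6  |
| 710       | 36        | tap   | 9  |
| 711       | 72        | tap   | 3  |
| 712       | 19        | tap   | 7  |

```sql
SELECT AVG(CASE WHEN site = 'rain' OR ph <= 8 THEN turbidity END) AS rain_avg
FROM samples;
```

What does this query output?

97.1111111111

sample_id=700: ✗
sample_id=701: ✓ → 90
sample_id=702: ✗
sample_id=703: ✓ → 163
sample_id=704: ✓ → 72
sample_id=705: ✓ → 43
sample_id=706: ✓ → 103
sample_id=707: ✓ → 151
sample_id=708: ✗
sample_id=709: ✓ → 161
sample_id=710: ✗
sample_id=711: ✓ → 72
sample_id=712: ✓ → 19
rain_avg = (90 + 163 + 72 + 43 + 103 + 151 + 161 + 72 + 19) / 9 = 97.1111111111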